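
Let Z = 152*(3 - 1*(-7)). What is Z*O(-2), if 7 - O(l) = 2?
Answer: 7600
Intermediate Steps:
O(l) = 5 (O(l) = 7 - 1*2 = 7 - 2 = 5)
Z = 1520 (Z = 152*(3 + 7) = 152*10 = 1520)
Z*O(-2) = 1520*5 = 7600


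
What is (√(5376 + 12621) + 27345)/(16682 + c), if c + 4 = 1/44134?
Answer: 1206844230/736066853 + 44134*√17997/736066853 ≈ 1.6476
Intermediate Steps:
c = -176535/44134 (c = -4 + 1/44134 = -176535/44134 ≈ -4.0000)
(√(5376 + 12621) + 27345)/(16682 + c) = (√(5376 + 12621) + 27345)/(16682 - 176535/44134) = (√17997 + 27345)/(736066853/44134) = (27345 + √17997)*(44134/736066853) = 1206844230/736066853 + 44134*√17997/736066853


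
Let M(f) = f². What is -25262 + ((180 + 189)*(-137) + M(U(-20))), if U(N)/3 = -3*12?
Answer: -64151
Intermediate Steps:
U(N) = -108 (U(N) = 3*(-3*12) = 3*(-36) = -108)
-25262 + ((180 + 189)*(-137) + M(U(-20))) = -25262 + ((180 + 189)*(-137) + (-108)²) = -25262 + (369*(-137) + 11664) = -25262 + (-50553 + 11664) = -25262 - 38889 = -64151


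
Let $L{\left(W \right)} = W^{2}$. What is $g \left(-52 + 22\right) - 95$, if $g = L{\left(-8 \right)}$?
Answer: $-2015$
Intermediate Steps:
$g = 64$ ($g = \left(-8\right)^{2} = 64$)
$g \left(-52 + 22\right) - 95 = 64 \left(-52 + 22\right) - 95 = 64 \left(-30\right) - 95 = -1920 - 95 = -2015$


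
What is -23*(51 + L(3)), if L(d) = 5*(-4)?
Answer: -713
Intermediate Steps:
L(d) = -20
-23*(51 + L(3)) = -23*(51 - 20) = -23*31 = -713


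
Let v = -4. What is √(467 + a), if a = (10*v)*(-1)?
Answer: 13*√3 ≈ 22.517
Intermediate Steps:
a = 40 (a = (10*(-4))*(-1) = -40*(-1) = 40)
√(467 + a) = √(467 + 40) = √507 = 13*√3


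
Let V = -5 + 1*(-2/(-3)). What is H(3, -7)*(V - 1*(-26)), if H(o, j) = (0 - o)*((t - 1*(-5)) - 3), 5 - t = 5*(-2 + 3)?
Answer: -130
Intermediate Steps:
t = 0 (t = 5 - 5*(-2 + 3) = 5 - 5 = 0)
H(o, j) = -2*o (H(o, j) = (0 - o)*((0 - 1*(-5)) - 3) = (-o)*((0 + 5) - 3) = (-o)*(5 - 3) = -o*2 = -2*o)
V = -13/3 (V = -5 + 1*(-2*(-⅓)) = -5 + 1*(⅔) = -5 + ⅔ = -13/3 ≈ -4.3333)
H(3, -7)*(V - 1*(-26)) = (-2*3)*(-13/3 - 1*(-26)) = -6*(-13/3 + 26) = -6*65/3 = -130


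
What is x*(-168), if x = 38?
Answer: -6384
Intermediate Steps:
x*(-168) = 38*(-168) = -6384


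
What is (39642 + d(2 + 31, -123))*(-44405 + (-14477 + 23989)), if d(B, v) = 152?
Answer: -1388532042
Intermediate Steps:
(39642 + d(2 + 31, -123))*(-44405 + (-14477 + 23989)) = (39642 + 152)*(-44405 + (-14477 + 23989)) = 39794*(-44405 + 9512) = 39794*(-34893) = -1388532042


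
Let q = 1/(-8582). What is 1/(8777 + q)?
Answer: 8582/75324213 ≈ 0.00011393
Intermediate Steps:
q = -1/8582 ≈ -0.00011652
1/(8777 + q) = 1/(8777 - 1/8582) = 1/(75324213/8582) = 8582/75324213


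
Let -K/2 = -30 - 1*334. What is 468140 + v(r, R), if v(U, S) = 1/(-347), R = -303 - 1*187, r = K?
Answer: 162444579/347 ≈ 4.6814e+5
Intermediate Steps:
K = 728 (K = -2*(-30 - 1*334) = -2*(-30 - 334) = -2*(-364) = 728)
r = 728
R = -490 (R = -303 - 187 = -490)
v(U, S) = -1/347
468140 + v(r, R) = 468140 - 1/347 = 162444579/347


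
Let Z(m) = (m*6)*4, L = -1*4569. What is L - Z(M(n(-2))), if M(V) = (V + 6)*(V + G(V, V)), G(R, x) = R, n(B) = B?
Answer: -4185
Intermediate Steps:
L = -4569
M(V) = 2*V*(6 + V) (M(V) = (V + 6)*(V + V) = (6 + V)*(2*V) = 2*V*(6 + V))
Z(m) = 24*m (Z(m) = (6*m)*4 = 24*m)
L - Z(M(n(-2))) = -4569 - 24*2*(-2)*(6 - 2) = -4569 - 24*2*(-2)*4 = -4569 - 24*(-16) = -4569 - 1*(-384) = -4569 + 384 = -4185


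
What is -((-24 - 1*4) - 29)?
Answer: 57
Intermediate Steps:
-((-24 - 1*4) - 29) = -((-24 - 4) - 29) = -(-28 - 29) = -(-57) = -1*(-57) = 57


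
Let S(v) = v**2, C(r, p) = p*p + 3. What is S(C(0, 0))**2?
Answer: 81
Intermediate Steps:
C(r, p) = 3 + p**2 (C(r, p) = p**2 + 3 = 3 + p**2)
S(C(0, 0))**2 = ((3 + 0**2)**2)**2 = ((3 + 0)**2)**2 = (3**2)**2 = 9**2 = 81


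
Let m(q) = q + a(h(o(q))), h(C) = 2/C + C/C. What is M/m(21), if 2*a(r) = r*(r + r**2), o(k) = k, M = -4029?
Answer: -37312569/206119 ≈ -181.02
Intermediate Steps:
h(C) = 1 + 2/C (h(C) = 2/C + 1 = 1 + 2/C)
a(r) = r*(r + r**2)/2 (a(r) = (r*(r + r**2))/2 = r*(r + r**2)/2)
m(q) = q + (2 + q)**2*(1 + (2 + q)/q)/(2*q**2) (m(q) = q + ((2 + q)/q)**2*(1 + (2 + q)/q)/2 = q + ((2 + q)**2/q**2)*(1 + (2 + q)/q)/2 = q + (2 + q)**2*(1 + (2 + q)/q)/(2*q**2))
M/m(21) = -4029*9261/(21**4 + (2 + 21)**2*(1 + 21)) = -4029*9261/(194481 + 23**2*22) = -4029*9261/(194481 + 529*22) = -4029*9261/(194481 + 11638) = -4029/((1/9261)*206119) = -4029/206119/9261 = -4029*9261/206119 = -37312569/206119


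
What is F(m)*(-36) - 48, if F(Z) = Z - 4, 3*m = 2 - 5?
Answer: 132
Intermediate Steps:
m = -1 (m = (2 - 5)/3 = (1/3)*(-3) = -1)
F(Z) = -4 + Z
F(m)*(-36) - 48 = (-4 - 1)*(-36) - 48 = -5*(-36) - 48 = 180 - 48 = 132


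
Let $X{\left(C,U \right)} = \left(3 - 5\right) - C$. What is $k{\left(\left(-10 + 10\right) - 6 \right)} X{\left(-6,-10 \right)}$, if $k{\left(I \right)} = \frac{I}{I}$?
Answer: $4$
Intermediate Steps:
$k{\left(I \right)} = 1$
$X{\left(C,U \right)} = -2 - C$ ($X{\left(C,U \right)} = \left(3 - 5\right) - C = -2 - C$)
$k{\left(\left(-10 + 10\right) - 6 \right)} X{\left(-6,-10 \right)} = 1 \left(-2 - -6\right) = 1 \left(-2 + 6\right) = 1 \cdot 4 = 4$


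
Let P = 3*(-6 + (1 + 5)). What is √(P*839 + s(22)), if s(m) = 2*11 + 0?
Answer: √22 ≈ 4.6904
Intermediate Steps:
s(m) = 22 (s(m) = 22 + 0 = 22)
P = 0 (P = 3*(-6 + 6) = 3*0 = 0)
√(P*839 + s(22)) = √(0*839 + 22) = √(0 + 22) = √22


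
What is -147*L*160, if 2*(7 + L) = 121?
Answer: -1258320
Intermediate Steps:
L = 107/2 (L = -7 + (½)*121 = -7 + 121/2 = 107/2 ≈ 53.500)
-147*L*160 = -147*107/2*160 = -15729/2*160 = -1258320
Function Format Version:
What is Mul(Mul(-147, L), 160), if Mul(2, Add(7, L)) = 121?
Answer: -1258320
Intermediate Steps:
L = Rational(107, 2) (L = Add(-7, Mul(Rational(1, 2), 121)) = Add(-7, Rational(121, 2)) = Rational(107, 2) ≈ 53.500)
Mul(Mul(-147, L), 160) = Mul(Mul(-147, Rational(107, 2)), 160) = Mul(Rational(-15729, 2), 160) = -1258320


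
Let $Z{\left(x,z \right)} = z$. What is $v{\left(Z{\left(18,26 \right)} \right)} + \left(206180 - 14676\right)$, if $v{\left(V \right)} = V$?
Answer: $191530$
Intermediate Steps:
$v{\left(Z{\left(18,26 \right)} \right)} + \left(206180 - 14676\right) = 26 + \left(206180 - 14676\right) = 26 + 191504 = 191530$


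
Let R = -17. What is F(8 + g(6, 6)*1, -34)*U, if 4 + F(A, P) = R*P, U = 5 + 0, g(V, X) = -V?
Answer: 2870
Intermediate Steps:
U = 5
F(A, P) = -4 - 17*P
F(8 + g(6, 6)*1, -34)*U = (-4 - 17*(-34))*5 = (-4 + 578)*5 = 574*5 = 2870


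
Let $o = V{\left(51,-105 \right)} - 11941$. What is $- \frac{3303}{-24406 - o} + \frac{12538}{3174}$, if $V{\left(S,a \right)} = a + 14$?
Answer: $\frac{3600629}{853806} \approx 4.2171$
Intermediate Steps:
$V{\left(S,a \right)} = 14 + a$
$o = -12032$ ($o = \left(14 - 105\right) - 11941 = -91 - 11941 = -12032$)
$- \frac{3303}{-24406 - o} + \frac{12538}{3174} = - \frac{3303}{-24406 - -12032} + \frac{12538}{3174} = - \frac{3303}{-24406 + 12032} + 12538 \cdot \frac{1}{3174} = - \frac{3303}{-12374} + \frac{6269}{1587} = \left(-3303\right) \left(- \frac{1}{12374}\right) + \frac{6269}{1587} = \frac{3303}{12374} + \frac{6269}{1587} = \frac{3600629}{853806}$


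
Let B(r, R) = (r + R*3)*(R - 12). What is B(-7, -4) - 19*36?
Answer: -380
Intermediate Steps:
B(r, R) = (-12 + R)*(r + 3*R) (B(r, R) = (r + 3*R)*(-12 + R) = (-12 + R)*(r + 3*R))
B(-7, -4) - 19*36 = (-36*(-4) - 12*(-7) + 3*(-4)² - 4*(-7)) - 19*36 = (144 + 84 + 3*16 + 28) - 684 = (144 + 84 + 48 + 28) - 684 = 304 - 684 = -380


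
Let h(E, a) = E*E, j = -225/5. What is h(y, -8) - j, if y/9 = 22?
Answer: 39249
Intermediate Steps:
y = 198 (y = 9*22 = 198)
j = -45 (j = -225*⅕ = -45)
h(E, a) = E²
h(y, -8) - j = 198² - 1*(-45) = 39204 + 45 = 39249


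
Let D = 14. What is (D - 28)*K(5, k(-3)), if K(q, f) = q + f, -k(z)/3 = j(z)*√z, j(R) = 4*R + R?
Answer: -70 - 630*I*√3 ≈ -70.0 - 1091.2*I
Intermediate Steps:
j(R) = 5*R
k(z) = -15*z^(3/2) (k(z) = -3*5*z*√z = -15*z^(3/2))
K(q, f) = f + q
(D - 28)*K(5, k(-3)) = (14 - 28)*(-(-45)*I*√3 + 5) = -14*(-(-45)*I*√3 + 5) = -14*(45*I*√3 + 5) = -14*(5 + 45*I*√3) = -70 - 630*I*√3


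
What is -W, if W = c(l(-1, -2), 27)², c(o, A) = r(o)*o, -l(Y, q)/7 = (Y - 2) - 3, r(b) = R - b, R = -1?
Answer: -3261636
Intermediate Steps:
r(b) = -1 - b
l(Y, q) = 35 - 7*Y (l(Y, q) = -7*((Y - 2) - 3) = -7*((-2 + Y) - 3) = -7*(-5 + Y) = 35 - 7*Y)
c(o, A) = o*(-1 - o) (c(o, A) = (-1 - o)*o = o*(-1 - o))
W = 3261636 (W = (-(35 - 7*(-1))*(1 + (35 - 7*(-1))))² = (-(35 + 7)*(1 + (35 + 7)))² = (-1*42*(1 + 42))² = (-1*42*43)² = (-1806)² = 3261636)
-W = -1*3261636 = -3261636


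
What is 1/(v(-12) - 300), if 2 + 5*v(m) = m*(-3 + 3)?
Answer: -5/1502 ≈ -0.0033289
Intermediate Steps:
v(m) = -2/5 (v(m) = -2/5 + (m*(-3 + 3))/5 = -2/5 + (m*0)/5 = -2/5 + (1/5)*0 = -2/5 + 0 = -2/5)
1/(v(-12) - 300) = 1/(-2/5 - 300) = 1/(-1502/5) = -5/1502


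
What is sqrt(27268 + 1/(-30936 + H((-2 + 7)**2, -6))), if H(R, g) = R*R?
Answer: sqrt(25052658237917)/30311 ≈ 165.13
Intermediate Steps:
H(R, g) = R**2
sqrt(27268 + 1/(-30936 + H((-2 + 7)**2, -6))) = sqrt(27268 + 1/(-30936 + ((-2 + 7)**2)**2)) = sqrt(27268 + 1/(-30936 + (5**2)**2)) = sqrt(27268 + 1/(-30936 + 25**2)) = sqrt(27268 + 1/(-30936 + 625)) = sqrt(27268 + 1/(-30311)) = sqrt(27268 - 1/30311) = sqrt(826520347/30311) = sqrt(25052658237917)/30311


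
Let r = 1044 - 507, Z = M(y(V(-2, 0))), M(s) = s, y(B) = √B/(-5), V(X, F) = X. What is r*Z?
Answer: -537*I*√2/5 ≈ -151.89*I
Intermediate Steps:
y(B) = -√B/5
Z = -I*√2/5 ≈ -0.28284*I
r = 537
r*Z = 537*(-I*√2/5) = -537*I*√2/5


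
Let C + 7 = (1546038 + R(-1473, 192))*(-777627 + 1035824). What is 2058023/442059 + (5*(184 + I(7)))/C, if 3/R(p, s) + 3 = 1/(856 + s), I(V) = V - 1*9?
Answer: 2582056138394771371637/554620212662219332611 ≈ 4.6555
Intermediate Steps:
I(V) = -9 + V (I(V) = V - 9 = -9 + V)
R(p, s) = 3/(-3 + 1/(856 + s))
C = 1254629388073129/3143 (C = -7 + (1546038 + 3*(-856 - 1*192)/(2567 + 3*192))*(-777627 + 1035824) = -7 + (1546038 + 3*(-856 - 192)/(2567 + 576))*258197 = -7 + (1546038 + 3*(-1048)/3143)*258197 = -7 + (1546038 + 3*(1/3143)*(-1048))*258197 = -7 + (1546038 - 3144/3143)*258197 = -7 + (4859194290/3143)*258197 = -7 + 1254629388095130/3143 = 1254629388073129/3143 ≈ 3.9918e+11)
2058023/442059 + (5*(184 + I(7)))/C = 2058023/442059 + (5*(184 + (-9 + 7)))/(1254629388073129/3143) = 2058023*(1/442059) + (5*(184 - 2))*(3143/1254629388073129) = 2058023/442059 + (5*182)*(3143/1254629388073129) = 2058023/442059 + 910*(3143/1254629388073129) = 2058023/442059 + 2860130/1254629388073129 = 2582056138394771371637/554620212662219332611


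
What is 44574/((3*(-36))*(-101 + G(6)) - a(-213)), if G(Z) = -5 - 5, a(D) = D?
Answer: 14858/4067 ≈ 3.6533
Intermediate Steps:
G(Z) = -10
44574/((3*(-36))*(-101 + G(6)) - a(-213)) = 44574/((3*(-36))*(-101 - 10) - 1*(-213)) = 44574/(-108*(-111) + 213) = 44574/(11988 + 213) = 44574/12201 = 44574*(1/12201) = 14858/4067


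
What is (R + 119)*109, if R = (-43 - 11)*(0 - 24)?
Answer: 154235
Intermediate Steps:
R = 1296 (R = -54*(-24) = 1296)
(R + 119)*109 = (1296 + 119)*109 = 1415*109 = 154235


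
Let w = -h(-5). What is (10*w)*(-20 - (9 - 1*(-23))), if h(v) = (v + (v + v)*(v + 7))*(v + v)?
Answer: 130000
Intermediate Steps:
h(v) = 2*v*(v + 2*v*(7 + v)) (h(v) = (v + (2*v)*(7 + v))*(2*v) = (v + 2*v*(7 + v))*(2*v) = 2*v*(v + 2*v*(7 + v)))
w = -250 (w = -(-5)²*(30 + 4*(-5)) = -25*(30 - 20) = -25*10 = -1*250 = -250)
(10*w)*(-20 - (9 - 1*(-23))) = (10*(-250))*(-20 - (9 - 1*(-23))) = -2500*(-20 - (9 + 23)) = -2500*(-20 - 1*32) = -2500*(-20 - 32) = -2500*(-52) = 130000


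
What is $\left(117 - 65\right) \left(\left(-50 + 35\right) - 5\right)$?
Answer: $-1040$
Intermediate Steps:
$\left(117 - 65\right) \left(\left(-50 + 35\right) - 5\right) = 52 \left(-15 - 5\right) = 52 \left(-20\right) = -1040$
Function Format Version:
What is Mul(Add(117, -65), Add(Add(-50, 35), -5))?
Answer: -1040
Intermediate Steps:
Mul(Add(117, -65), Add(Add(-50, 35), -5)) = Mul(52, Add(-15, -5)) = Mul(52, -20) = -1040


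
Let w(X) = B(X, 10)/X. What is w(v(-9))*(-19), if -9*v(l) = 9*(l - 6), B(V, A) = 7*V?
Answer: -133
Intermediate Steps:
v(l) = 6 - l (v(l) = -(l - 6) = -(-6 + l) = -(-54 + 9*l)/9 = 6 - l)
w(X) = 7 (w(X) = (7*X)/X = 7)
w(v(-9))*(-19) = 7*(-19) = -133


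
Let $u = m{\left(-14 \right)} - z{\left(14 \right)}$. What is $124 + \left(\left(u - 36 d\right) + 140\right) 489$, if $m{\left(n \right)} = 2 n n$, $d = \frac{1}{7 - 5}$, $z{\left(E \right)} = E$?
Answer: $244624$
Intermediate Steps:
$d = \frac{1}{2} \approx 0.5$
$m{\left(n \right)} = 2 n^{2}$
$u = 378$ ($u = 2 \left(-14\right)^{2} - 14 = 2 \cdot 196 - 14 = 392 - 14 = 378$)
$124 + \left(\left(u - 36 d\right) + 140\right) 489 = 124 + \left(\left(378 - 18\right) + 140\right) 489 = 124 + \left(360 + 140\right) 489 = 124 + 500 \cdot 489 = 124 + 244500 = 244624$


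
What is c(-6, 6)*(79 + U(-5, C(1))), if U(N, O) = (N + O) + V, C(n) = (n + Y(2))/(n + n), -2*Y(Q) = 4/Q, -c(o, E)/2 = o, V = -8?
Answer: 792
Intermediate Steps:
c(o, E) = -2*o
Y(Q) = -2/Q
C(n) = (-1 + n)/(2*n) (C(n) = (n - 2/2)/(n + n) = (n - 2*½)/((2*n)) = (n - 1)*(1/(2*n)) = (-1 + n)*(1/(2*n)) = (-1 + n)/(2*n))
U(N, O) = -8 + N + O (U(N, O) = (N + O) - 8 = -8 + N + O)
c(-6, 6)*(79 + U(-5, C(1))) = (-2*(-6))*(79 + (-8 - 5 + (½)*(-1 + 1)/1)) = 12*(79 + (-8 - 5 + (½)*1*0)) = 12*(79 + (-8 - 5 + 0)) = 12*(79 - 13) = 12*66 = 792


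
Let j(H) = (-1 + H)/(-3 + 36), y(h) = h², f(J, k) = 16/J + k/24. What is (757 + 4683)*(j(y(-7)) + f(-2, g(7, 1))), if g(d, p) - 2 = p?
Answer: -384200/11 ≈ -34927.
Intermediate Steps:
g(d, p) = 2 + p
f(J, k) = 16/J + k/24 (f(J, k) = 16/J + k*(1/24) = 16/J + k/24)
j(H) = -1/33 + H/33 (j(H) = (-1 + H)/33 = (-1 + H)*(1/33) = -1/33 + H/33)
(757 + 4683)*(j(y(-7)) + f(-2, g(7, 1))) = (757 + 4683)*((-1/33 + (1/33)*(-7)²) + (16/(-2) + (2 + 1)/24)) = 5440*((-1/33 + (1/33)*49) + (16*(-½) + (1/24)*3)) = 5440*((-1/33 + 49/33) + (-8 + ⅛)) = 5440*(16/11 - 63/8) = 5440*(-565/88) = -384200/11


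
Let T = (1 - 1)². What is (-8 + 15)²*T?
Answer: 0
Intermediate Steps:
T = 0 (T = 0² = 0)
(-8 + 15)²*T = (-8 + 15)²*0 = 7²*0 = 49*0 = 0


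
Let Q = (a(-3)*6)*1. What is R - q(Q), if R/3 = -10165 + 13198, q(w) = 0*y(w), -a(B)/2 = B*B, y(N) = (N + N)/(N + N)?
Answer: 9099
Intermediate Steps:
y(N) = 1 (y(N) = (2*N)/((2*N)) = (2*N)*(1/(2*N)) = 1)
a(B) = -2*B² (a(B) = -2*B*B = -2*B²)
Q = -108 (Q = (-2*(-3)²*6)*1 = (-2*9*6)*1 = -18*6*1 = -108*1 = -108)
q(w) = 0 (q(w) = 0*1 = 0)
R = 9099 (R = 3*(-10165 + 13198) = 3*3033 = 9099)
R - q(Q) = 9099 - 1*0 = 9099 + 0 = 9099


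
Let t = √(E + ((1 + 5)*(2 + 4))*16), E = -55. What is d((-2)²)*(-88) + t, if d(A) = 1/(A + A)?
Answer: -11 + √521 ≈ 11.825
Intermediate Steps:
t = √521 (t = √(-55 + ((1 + 5)*(2 + 4))*16) = √(-55 + (6*6)*16) = √(-55 + 36*16) = √(-55 + 576) = √521 ≈ 22.825)
d(A) = 1/(2*A)
d((-2)²)*(-88) + t = (1/(2*((-2)²)))*(-88) + √521 = ((½)/4)*(-88) + √521 = ((½)*(¼))*(-88) + √521 = (⅛)*(-88) + √521 = -11 + √521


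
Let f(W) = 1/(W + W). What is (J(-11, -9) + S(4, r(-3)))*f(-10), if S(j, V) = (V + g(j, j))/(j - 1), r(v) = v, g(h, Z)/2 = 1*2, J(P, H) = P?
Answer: 8/15 ≈ 0.53333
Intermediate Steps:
g(h, Z) = 4 (g(h, Z) = 2*(1*2) = 2*2 = 4)
S(j, V) = (4 + V)/(-1 + j) (S(j, V) = (V + 4)/(j - 1) = (4 + V)/(-1 + j))
f(W) = 1/(2*W)
(J(-11, -9) + S(4, r(-3)))*f(-10) = (-11 + (4 - 3)/(-1 + 4))*((½)/(-10)) = (-11 + 1/3)*((½)*(-⅒)) = (-11 + (⅓)*1)*(-1/20) = (-11 + ⅓)*(-1/20) = -32/3*(-1/20) = 8/15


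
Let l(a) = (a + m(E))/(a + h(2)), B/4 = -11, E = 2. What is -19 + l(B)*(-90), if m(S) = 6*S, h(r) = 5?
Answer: -1207/13 ≈ -92.846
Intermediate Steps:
B = -44 (B = 4*(-11) = -44)
l(a) = (12 + a)/(5 + a) (l(a) = (a + 6*2)/(a + 5) = (a + 12)/(5 + a) = (12 + a)/(5 + a))
-19 + l(B)*(-90) = -19 + ((12 - 44)/(5 - 44))*(-90) = -19 + (-32/(-39))*(-90) = -19 - 1/39*(-32)*(-90) = -19 + (32/39)*(-90) = -19 - 960/13 = -1207/13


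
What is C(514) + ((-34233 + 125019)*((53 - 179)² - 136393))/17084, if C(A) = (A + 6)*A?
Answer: -3187522421/8542 ≈ -3.7316e+5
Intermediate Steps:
C(A) = A*(6 + A) (C(A) = (6 + A)*A = A*(6 + A))
C(514) + ((-34233 + 125019)*((53 - 179)² - 136393))/17084 = 514*(6 + 514) + ((-34233 + 125019)*((53 - 179)² - 136393))/17084 = 514*520 + (90786*((-126)² - 136393))*(1/17084) = 267280 + (90786*(15876 - 136393))*(1/17084) = 267280 + (90786*(-120517))*(1/17084) = 267280 - 10941256362*1/17084 = 267280 - 5470628181/8542 = -3187522421/8542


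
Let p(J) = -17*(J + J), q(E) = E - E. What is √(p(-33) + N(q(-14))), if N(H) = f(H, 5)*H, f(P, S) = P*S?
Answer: √1122 ≈ 33.496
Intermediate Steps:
q(E) = 0
N(H) = 5*H² (N(H) = (H*5)*H = (5*H)*H = 5*H²)
p(J) = -34*J
√(p(-33) + N(q(-14))) = √(-34*(-33) + 5*0²) = √(1122 + 5*0) = √(1122 + 0) = √1122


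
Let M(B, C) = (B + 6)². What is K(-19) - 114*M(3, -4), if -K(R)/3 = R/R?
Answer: -9237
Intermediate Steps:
K(R) = -3 (K(R) = -3*R/R = -3*1 = -3)
M(B, C) = (6 + B)²
K(-19) - 114*M(3, -4) = -3 - 114*(6 + 3)² = -3 - 114*9² = -3 - 114*81 = -3 - 9234 = -9237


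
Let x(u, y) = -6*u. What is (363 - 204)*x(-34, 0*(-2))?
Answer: 32436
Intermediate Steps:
(363 - 204)*x(-34, 0*(-2)) = (363 - 204)*(-6*(-34)) = 159*204 = 32436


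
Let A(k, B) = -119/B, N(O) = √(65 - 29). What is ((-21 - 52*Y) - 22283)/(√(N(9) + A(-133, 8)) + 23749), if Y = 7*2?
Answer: -4375895744/4512120079 + 46064*I*√142/4512120079 ≈ -0.96981 + 0.00012165*I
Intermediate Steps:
N(O) = 6 (N(O) = √36 = 6)
Y = 14
((-21 - 52*Y) - 22283)/(√(N(9) + A(-133, 8)) + 23749) = ((-21 - 52*14) - 22283)/(√(6 - 119/8) + 23749) = ((-21 - 728) - 22283)/(√(6 - 119*⅛) + 23749) = (-749 - 22283)/(√(6 - 119/8) + 23749) = -23032/(√(-71/8) + 23749) = -23032/(I*√142/4 + 23749) = -23032/(23749 + I*√142/4)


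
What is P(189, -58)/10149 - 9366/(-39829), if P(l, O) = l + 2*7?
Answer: 103140821/404224521 ≈ 0.25516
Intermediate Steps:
P(l, O) = 14 + l (P(l, O) = l + 14 = 14 + l)
P(189, -58)/10149 - 9366/(-39829) = (14 + 189)/10149 - 9366/(-39829) = 203*(1/10149) - 9366*(-1/39829) = 203/10149 + 9366/39829 = 103140821/404224521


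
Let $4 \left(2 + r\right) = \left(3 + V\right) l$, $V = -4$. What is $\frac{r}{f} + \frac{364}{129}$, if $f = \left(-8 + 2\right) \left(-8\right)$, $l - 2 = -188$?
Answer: $\frac{15475}{4128} \approx 3.7488$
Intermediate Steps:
$l = -186$ ($l = 2 - 188 = -186$)
$f = 48$ ($f = \left(-6\right) \left(-8\right) = 48$)
$r = \frac{89}{2}$ ($r = -2 + \frac{\left(3 - 4\right) \left(-186\right)}{4} = -2 + \frac{\left(-1\right) \left(-186\right)}{4} = -2 + \frac{1}{4} \cdot 186 = -2 + \frac{93}{2} = \frac{89}{2} \approx 44.5$)
$\frac{r}{f} + \frac{364}{129} = \frac{89}{2 \cdot 48} + \frac{364}{129} = \frac{89}{2} \cdot \frac{1}{48} + 364 \cdot \frac{1}{129} = \frac{89}{96} + \frac{364}{129} = \frac{15475}{4128}$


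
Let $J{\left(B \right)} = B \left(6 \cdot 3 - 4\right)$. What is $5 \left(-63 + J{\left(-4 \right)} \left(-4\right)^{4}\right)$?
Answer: $-71995$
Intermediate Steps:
$J{\left(B \right)} = 14 B$ ($J{\left(B \right)} = B \left(18 - 4\right) = B 14 = 14 B$)
$5 \left(-63 + J{\left(-4 \right)} \left(-4\right)^{4}\right) = 5 \left(-63 + 14 \left(-4\right) \left(-4\right)^{4}\right) = 5 \left(-63 - 14336\right) = 5 \left(-14399\right) = -71995$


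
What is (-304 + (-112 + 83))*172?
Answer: -57276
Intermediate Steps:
(-304 + (-112 + 83))*172 = (-304 - 29)*172 = -333*172 = -57276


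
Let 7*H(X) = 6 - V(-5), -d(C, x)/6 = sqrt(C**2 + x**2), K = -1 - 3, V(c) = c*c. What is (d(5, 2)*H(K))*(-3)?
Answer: -342*sqrt(29)/7 ≈ -263.10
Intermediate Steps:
V(c) = c**2
K = -4
d(C, x) = -6*sqrt(C**2 + x**2)
H(X) = -19/7 (H(X) = (6 - 1*(-5)**2)/7 = (6 - 1*25)/7 = (6 - 25)/7 = (1/7)*(-19) = -19/7)
(d(5, 2)*H(K))*(-3) = (-6*sqrt(5**2 + 2**2)*(-19/7))*(-3) = (-6*sqrt(25 + 4)*(-19/7))*(-3) = (-6*sqrt(29)*(-19/7))*(-3) = (114*sqrt(29)/7)*(-3) = -342*sqrt(29)/7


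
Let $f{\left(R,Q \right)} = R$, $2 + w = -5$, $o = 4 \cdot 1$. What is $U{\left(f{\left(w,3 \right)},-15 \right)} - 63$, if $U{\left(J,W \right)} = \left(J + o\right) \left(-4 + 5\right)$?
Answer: $-66$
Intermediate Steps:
$o = 4$
$w = -7$ ($w = -2 - 5 = -7$)
$U{\left(J,W \right)} = 4 + J$ ($U{\left(J,W \right)} = \left(J + 4\right) \left(-4 + 5\right) = \left(4 + J\right) 1 = 4 + J$)
$U{\left(f{\left(w,3 \right)},-15 \right)} - 63 = \left(4 - 7\right) - 63 = -3 - 63 = -66$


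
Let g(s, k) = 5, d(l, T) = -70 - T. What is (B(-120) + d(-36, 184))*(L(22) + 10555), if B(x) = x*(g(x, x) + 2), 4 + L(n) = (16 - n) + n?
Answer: -11560298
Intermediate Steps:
L(n) = 12 (L(n) = -4 + ((16 - n) + n) = -4 + 16 = 12)
B(x) = 7*x (B(x) = x*(5 + 2) = x*7 = 7*x)
(B(-120) + d(-36, 184))*(L(22) + 10555) = (7*(-120) + (-70 - 1*184))*(12 + 10555) = (-840 + (-70 - 184))*10567 = (-840 - 254)*10567 = -1094*10567 = -11560298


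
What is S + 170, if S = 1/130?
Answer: 22101/130 ≈ 170.01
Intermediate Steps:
S = 1/130 ≈ 0.0076923
S + 170 = 1/130 + 170 = 22101/130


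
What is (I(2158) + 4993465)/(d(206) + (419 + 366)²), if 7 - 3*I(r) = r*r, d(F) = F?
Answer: 3441146/616431 ≈ 5.5824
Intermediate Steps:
I(r) = 7/3 - r²/3 (I(r) = 7/3 - r*r/3 = 7/3 - r²/3)
(I(2158) + 4993465)/(d(206) + (419 + 366)²) = ((7/3 - ⅓*2158²) + 4993465)/(206 + (419 + 366)²) = ((7/3 - ⅓*4656964) + 4993465)/(206 + 785²) = ((7/3 - 4656964/3) + 4993465)/(206 + 616225) = (-1552319 + 4993465)/616431 = 3441146*(1/616431) = 3441146/616431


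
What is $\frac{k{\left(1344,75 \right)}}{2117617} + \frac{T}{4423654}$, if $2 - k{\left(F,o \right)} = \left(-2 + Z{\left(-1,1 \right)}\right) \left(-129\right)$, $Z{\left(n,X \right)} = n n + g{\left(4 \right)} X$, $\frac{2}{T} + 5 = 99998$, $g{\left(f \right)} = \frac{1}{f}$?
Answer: $- \frac{83822366852501}{1873389836034824748} \approx -4.4744 \cdot 10^{-5}$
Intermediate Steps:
$T = \frac{2}{99993}$ ($T = \frac{2}{-5 + 99998} = \frac{2}{99993} \approx 2.0001 \cdot 10^{-5}$)
$Z{\left(n,X \right)} = n^{2} + \frac{X}{4}$ ($Z{\left(n,X \right)} = n n + \frac{X}{4} = n^{2} + \frac{X}{4}$)
$k{\left(F,o \right)} = - \frac{379}{4}$ ($k{\left(F,o \right)} = 2 - \left(-2 + \left(\left(-1\right)^{2} + \frac{1}{4} \cdot 1\right)\right) \left(-129\right) = 2 - \left(-2 + \left(1 + \frac{1}{4}\right)\right) \left(-129\right) = 2 - \left(-2 + \frac{5}{4}\right) \left(-129\right) = 2 - \left(- \frac{3}{4}\right) \left(-129\right) = 2 - \frac{387}{4} = - \frac{379}{4}$)
$\frac{k{\left(1344,75 \right)}}{2117617} + \frac{T}{4423654} = - \frac{379}{4 \cdot 2117617} + \frac{2}{99993 \cdot 4423654} = \left(- \frac{379}{4}\right) \frac{1}{2117617} + \frac{2}{99993} \cdot \frac{1}{4423654} = - \frac{379}{8470468} + \frac{1}{221167217211} = - \frac{83822366852501}{1873389836034824748}$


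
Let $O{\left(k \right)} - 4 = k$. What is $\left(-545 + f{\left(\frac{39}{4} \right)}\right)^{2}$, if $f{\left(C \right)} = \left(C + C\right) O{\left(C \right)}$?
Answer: $\frac{4906225}{64} \approx 76660.0$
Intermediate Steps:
$O{\left(k \right)} = 4 + k$
$f{\left(C \right)} = 2 C \left(4 + C\right)$ ($f{\left(C \right)} = \left(C + C\right) \left(4 + C\right) = 2 C \left(4 + C\right)$)
$\left(-545 + f{\left(\frac{39}{4} \right)}\right)^{2} = \left(-545 + 2 \cdot \frac{39}{4} \left(4 + \frac{39}{4}\right)\right)^{2} = \left(-545 + 2 \cdot \frac{39}{4} \cdot \frac{55}{4}\right)^{2} = \left(-545 + \frac{2145}{8}\right)^{2} = \left(- \frac{2215}{8}\right)^{2} = \frac{4906225}{64}$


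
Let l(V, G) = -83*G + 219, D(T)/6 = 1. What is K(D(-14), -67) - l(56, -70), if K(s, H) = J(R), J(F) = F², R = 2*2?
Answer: -6013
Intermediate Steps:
D(T) = 6 (D(T) = 6*1 = 6)
R = 4
l(V, G) = 219 - 83*G
K(s, H) = 16 (K(s, H) = 4² = 16)
K(D(-14), -67) - l(56, -70) = 16 - (219 - 83*(-70)) = 16 - (219 + 5810) = 16 - 1*6029 = 16 - 6029 = -6013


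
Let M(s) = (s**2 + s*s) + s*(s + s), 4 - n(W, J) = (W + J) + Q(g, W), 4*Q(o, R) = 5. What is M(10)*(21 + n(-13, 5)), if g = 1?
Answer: 12700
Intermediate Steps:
Q(o, R) = 5/4 (Q(o, R) = (1/4)*5 = 5/4)
n(W, J) = 11/4 - J - W (n(W, J) = 4 - ((W + J) + 5/4) = 4 - ((J + W) + 5/4) = 4 - (5/4 + J + W) = 4 + (-5/4 - J - W) = 11/4 - J - W)
M(s) = 4*s**2 (M(s) = (s**2 + s**2) + s*(2*s) = 2*s**2 + 2*s**2 = 4*s**2)
M(10)*(21 + n(-13, 5)) = (4*10**2)*(21 + (11/4 - 1*5 - 1*(-13))) = (4*100)*(21 + (11/4 - 5 + 13)) = 400*(21 + 43/4) = 400*(127/4) = 12700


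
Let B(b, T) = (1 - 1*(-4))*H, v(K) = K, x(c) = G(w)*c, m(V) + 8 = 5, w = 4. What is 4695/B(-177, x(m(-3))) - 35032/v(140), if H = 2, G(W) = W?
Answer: 15349/70 ≈ 219.27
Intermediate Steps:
m(V) = -3 (m(V) = -8 + 5 = -3)
x(c) = 4*c
B(b, T) = 10 (B(b, T) = (1 - 1*(-4))*2 = (1 + 4)*2 = 5*2 = 10)
4695/B(-177, x(m(-3))) - 35032/v(140) = 4695/10 - 35032/140 = 4695*(⅒) - 35032*1/140 = 939/2 - 8758/35 = 15349/70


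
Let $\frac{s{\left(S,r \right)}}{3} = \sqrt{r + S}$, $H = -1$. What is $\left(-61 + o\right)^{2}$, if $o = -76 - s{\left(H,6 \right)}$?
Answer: $18814 + 822 \sqrt{5} \approx 20652.0$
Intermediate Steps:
$s{\left(S,r \right)} = 3 \sqrt{S + r}$ ($s{\left(S,r \right)} = 3 \sqrt{r + S} = 3 \sqrt{S + r}$)
$o = -76 - 3 \sqrt{5}$ ($o = -76 - 3 \sqrt{-1 + 6} = -76 - 3 \sqrt{5} \approx -82.708$)
$\left(-61 + o\right)^{2} = \left(-61 - \left(76 + 3 \sqrt{5}\right)\right)^{2} = \left(-137 - 3 \sqrt{5}\right)^{2}$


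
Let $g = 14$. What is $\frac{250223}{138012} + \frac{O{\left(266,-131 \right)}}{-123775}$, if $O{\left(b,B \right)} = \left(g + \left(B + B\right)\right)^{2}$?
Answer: $\frac{22483061777}{17082435300} \approx 1.3162$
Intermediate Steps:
$O{\left(b,B \right)} = \left(14 + 2 B\right)^{2}$ ($O{\left(b,B \right)} = \left(14 + \left(B + B\right)\right)^{2} = \left(14 + 2 B\right)^{2}$)
$\frac{250223}{138012} + \frac{O{\left(266,-131 \right)}}{-123775} = \frac{250223}{138012} + \frac{4 \left(7 - 131\right)^{2}}{-123775} = 250223 \cdot \frac{1}{138012} + 4 \left(-124\right)^{2} \left(- \frac{1}{123775}\right) = \frac{250223}{138012} + 4 \cdot 15376 \left(- \frac{1}{123775}\right) = \frac{250223}{138012} + 61504 \left(- \frac{1}{123775}\right) = \frac{250223}{138012} - \frac{61504}{123775} = \frac{22483061777}{17082435300}$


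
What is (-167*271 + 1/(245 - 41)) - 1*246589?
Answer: -59536583/204 ≈ -2.9185e+5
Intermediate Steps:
(-167*271 + 1/(245 - 41)) - 1*246589 = (-45257 + 1/204) - 246589 = -9232427/204 - 246589 = -59536583/204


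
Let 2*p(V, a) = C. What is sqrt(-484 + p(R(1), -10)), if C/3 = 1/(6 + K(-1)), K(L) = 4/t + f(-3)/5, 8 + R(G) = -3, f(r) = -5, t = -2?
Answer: I*sqrt(1934)/2 ≈ 21.989*I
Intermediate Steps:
R(G) = -11 (R(G) = -8 - 3 = -11)
K(L) = -3 (K(L) = 4/(-2) - 5/5 = 4*(-1/2) - 5*1/5 = -2 - 1 = -3)
C = 1 (C = 3/(6 - 3) = 3/3 = 3*(1/3) = 1)
p(V, a) = 1/2 (p(V, a) = (1/2)*1 = 1/2)
sqrt(-484 + p(R(1), -10)) = sqrt(-484 + 1/2) = sqrt(-967/2) = I*sqrt(1934)/2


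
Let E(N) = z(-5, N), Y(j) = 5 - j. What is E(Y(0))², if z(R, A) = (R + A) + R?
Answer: 25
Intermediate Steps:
z(R, A) = A + 2*R (z(R, A) = (A + R) + R = A + 2*R)
E(N) = -10 + N (E(N) = N + 2*(-5) = N - 10 = -10 + N)
E(Y(0))² = (-10 + (5 - 1*0))² = (-10 + (5 + 0))² = (-10 + 5)² = (-5)² = 25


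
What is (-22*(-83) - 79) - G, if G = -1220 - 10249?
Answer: 13216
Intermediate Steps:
G = -11469
(-22*(-83) - 79) - G = (-22*(-83) - 79) - 1*(-11469) = (1826 - 79) + 11469 = 1747 + 11469 = 13216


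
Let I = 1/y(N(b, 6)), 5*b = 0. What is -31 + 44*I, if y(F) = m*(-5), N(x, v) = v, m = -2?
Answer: -133/5 ≈ -26.600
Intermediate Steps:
b = 0 (b = (1/5)*0 = 0)
y(F) = 10 (y(F) = -2*(-5) = 10)
I = 1/10 ≈ 0.10000
-31 + 44*I = -31 + 44*(1/10) = -31 + 22/5 = -133/5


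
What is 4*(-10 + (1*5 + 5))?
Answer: 0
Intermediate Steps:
4*(-10 + (1*5 + 5)) = 4*(-10 + (5 + 5)) = 4*(-10 + 10) = 4*0 = 0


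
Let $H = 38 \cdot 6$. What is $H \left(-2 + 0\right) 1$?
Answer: $-456$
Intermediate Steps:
$H = 228$
$H \left(-2 + 0\right) 1 = 228 \left(-2 + 0\right) 1 = 228 \left(\left(-2\right) 1\right) = 228 \left(-2\right) = -456$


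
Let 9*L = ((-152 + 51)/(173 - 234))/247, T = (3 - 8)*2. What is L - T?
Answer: 1356131/135603 ≈ 10.001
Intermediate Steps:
T = -10 (T = -5*2 = -10)
L = 101/135603 (L = (((-152 + 51)/(173 - 234))/247)/9 = (-101/(-61)*(1/247))/9 = (-101*(-1/61)*(1/247))/9 = ((101/61)*(1/247))/9 = (⅑)*(101/15067) = 101/135603 ≈ 0.00074482)
L - T = 101/135603 - 1*(-10) = 101/135603 + 10 = 1356131/135603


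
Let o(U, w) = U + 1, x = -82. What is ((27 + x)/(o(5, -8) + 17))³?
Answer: -166375/12167 ≈ -13.674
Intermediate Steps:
o(U, w) = 1 + U
((27 + x)/(o(5, -8) + 17))³ = ((27 - 82)/((1 + 5) + 17))³ = (-55/(6 + 17))³ = (-55/23)³ = -166375/12167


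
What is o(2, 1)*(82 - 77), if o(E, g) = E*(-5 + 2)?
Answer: -30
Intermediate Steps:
o(E, g) = -3*E (o(E, g) = E*(-3) = -3*E)
o(2, 1)*(82 - 77) = (-3*2)*(82 - 77) = -6*5 = -30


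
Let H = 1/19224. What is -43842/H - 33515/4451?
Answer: -3751385657723/4451 ≈ -8.4282e+8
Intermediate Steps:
H = 1/19224 ≈ 5.2018e-5
-43842/H - 33515/4451 = -43842/1/19224 - 33515/4451 = -43842*19224 - 33515*1/4451 = -842818608 - 33515/4451 = -3751385657723/4451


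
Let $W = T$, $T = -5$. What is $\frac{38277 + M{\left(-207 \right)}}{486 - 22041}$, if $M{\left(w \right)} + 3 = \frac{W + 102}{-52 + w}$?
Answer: $- \frac{9912869}{5582745} \approx -1.7756$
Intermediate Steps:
$W = -5$
$M{\left(w \right)} = -3 + \frac{97}{-52 + w}$ ($M{\left(w \right)} = -3 + \frac{-5 + 102}{-52 + w} = -3 + \frac{97}{-52 + w}$)
$\frac{38277 + M{\left(-207 \right)}}{486 - 22041} = \frac{38277 + \frac{253 - -621}{-52 - 207}}{486 - 22041} = \frac{38277 + \frac{253 + 621}{-259}}{-21555} = \left(38277 - \frac{874}{259}\right) \left(- \frac{1}{21555}\right) = \frac{9912869}{259} \left(- \frac{1}{21555}\right) = - \frac{9912869}{5582745}$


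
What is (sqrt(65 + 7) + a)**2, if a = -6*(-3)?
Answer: 396 + 216*sqrt(2) ≈ 701.47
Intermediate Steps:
a = 18
(sqrt(65 + 7) + a)**2 = (sqrt(65 + 7) + 18)**2 = (sqrt(72) + 18)**2 = (6*sqrt(2) + 18)**2 = (18 + 6*sqrt(2))**2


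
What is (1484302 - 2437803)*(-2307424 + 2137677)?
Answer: 161853934247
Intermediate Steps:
(1484302 - 2437803)*(-2307424 + 2137677) = -953501*(-169747) = 161853934247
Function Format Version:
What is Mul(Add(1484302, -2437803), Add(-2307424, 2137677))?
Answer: 161853934247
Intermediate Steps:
Mul(Add(1484302, -2437803), Add(-2307424, 2137677)) = Mul(-953501, -169747) = 161853934247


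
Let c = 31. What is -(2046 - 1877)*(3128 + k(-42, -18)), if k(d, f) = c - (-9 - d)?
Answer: -528294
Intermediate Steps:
k(d, f) = 40 + d (k(d, f) = 31 - (-9 - d) = 31 + (9 + d) = 40 + d)
-(2046 - 1877)*(3128 + k(-42, -18)) = -(2046 - 1877)*(3128 + (40 - 42)) = -169*(3128 - 2) = -169*3126 = -1*528294 = -528294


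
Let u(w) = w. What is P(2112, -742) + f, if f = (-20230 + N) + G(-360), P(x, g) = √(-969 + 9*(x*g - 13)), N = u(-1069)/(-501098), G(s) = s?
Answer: -10317606751/501098 + I*√14105022 ≈ -20590.0 + 3755.7*I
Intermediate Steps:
N = 1069/501098 (N = -1069/(-501098) = -1069*(-1/501098) = 1069/501098 ≈ 0.0021333)
P(x, g) = √(-1086 + 9*g*x) (P(x, g) = √(-969 + 9*(g*x - 13)) = √(-969 + 9*(-13 + g*x)) = √(-969 + (-117 + 9*g*x)) = √(-1086 + 9*g*x))
f = -10317606751/501098 (f = (-20230 + 1069/501098) - 360 = -10137211471/501098 - 360 = -10317606751/501098 ≈ -20590.)
P(2112, -742) + f = √(-1086 + 9*(-742)*2112) - 10317606751/501098 = √(-1086 - 14103936) - 10317606751/501098 = √(-14105022) - 10317606751/501098 = I*√14105022 - 10317606751/501098 = -10317606751/501098 + I*√14105022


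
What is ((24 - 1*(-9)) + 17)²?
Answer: 2500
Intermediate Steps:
((24 - 1*(-9)) + 17)² = ((24 + 9) + 17)² = (33 + 17)² = 50² = 2500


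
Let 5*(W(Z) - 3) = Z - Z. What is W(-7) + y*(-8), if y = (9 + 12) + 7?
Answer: -221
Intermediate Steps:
W(Z) = 3 (W(Z) = 3 + (Z - Z)/5 = 3 + (1/5)*0 = 3 + 0 = 3)
y = 28 (y = 21 + 7 = 28)
W(-7) + y*(-8) = 3 + 28*(-8) = 3 - 224 = -221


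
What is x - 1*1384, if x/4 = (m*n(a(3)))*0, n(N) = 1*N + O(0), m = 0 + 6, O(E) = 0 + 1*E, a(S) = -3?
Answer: -1384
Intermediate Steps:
O(E) = E (O(E) = 0 + E = E)
m = 6
n(N) = N (n(N) = 1*N + 0 = N + 0 = N)
x = 0 (x = 4*((6*(-3))*0) = 4*(-18*0) = 4*0 = 0)
x - 1*1384 = 0 - 1*1384 = 0 - 1384 = -1384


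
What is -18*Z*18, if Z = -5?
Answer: 1620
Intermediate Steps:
-18*Z*18 = -18*(-5)*18 = 90*18 = 1620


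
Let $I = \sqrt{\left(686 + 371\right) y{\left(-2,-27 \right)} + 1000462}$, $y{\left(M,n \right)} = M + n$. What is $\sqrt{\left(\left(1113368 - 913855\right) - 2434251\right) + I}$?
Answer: $\sqrt{-2234738 + \sqrt{969809}} \approx 1494.6 i$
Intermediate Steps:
$I = \sqrt{969809}$ ($I = \sqrt{\left(686 + 371\right) \left(-2 - 27\right) + 1000462} = \sqrt{1057 \left(-29\right) + 1000462} = \sqrt{-30653 + 1000462} = \sqrt{969809} \approx 984.79$)
$\sqrt{\left(\left(1113368 - 913855\right) - 2434251\right) + I} = \sqrt{\left(\left(1113368 - 913855\right) - 2434251\right) + \sqrt{969809}} = \sqrt{\left(199513 - 2434251\right) + \sqrt{969809}} = \sqrt{-2234738 + \sqrt{969809}}$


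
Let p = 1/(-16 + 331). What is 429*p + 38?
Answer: 4133/105 ≈ 39.362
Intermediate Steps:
p = 1/315 ≈ 0.0031746
429*p + 38 = 429*(1/315) + 38 = 143/105 + 38 = 4133/105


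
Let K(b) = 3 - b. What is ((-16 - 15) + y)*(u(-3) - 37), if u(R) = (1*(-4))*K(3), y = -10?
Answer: 1517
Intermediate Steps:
u(R) = 0 (u(R) = (1*(-4))*(3 - 1*3) = -4*(3 - 3) = -4*0 = 0)
((-16 - 15) + y)*(u(-3) - 37) = ((-16 - 15) - 10)*(0 - 37) = (-31 - 10)*(-37) = -41*(-37) = 1517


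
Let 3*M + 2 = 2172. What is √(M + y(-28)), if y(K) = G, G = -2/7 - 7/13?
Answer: √53847885/273 ≈ 26.880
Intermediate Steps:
M = 2170/3 (M = -⅔ + (⅓)*2172 = -⅔ + 724 = 2170/3 ≈ 723.33)
G = -75/91 (G = -2*⅐ - 7*1/13 = -2/7 - 7/13 = -75/91 ≈ -0.82418)
y(K) = -75/91
√(M + y(-28)) = √(2170/3 - 75/91) = √(197245/273) = √53847885/273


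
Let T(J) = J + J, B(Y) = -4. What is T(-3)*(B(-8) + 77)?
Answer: -438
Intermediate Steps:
T(J) = 2*J
T(-3)*(B(-8) + 77) = (2*(-3))*(-4 + 77) = -6*73 = -438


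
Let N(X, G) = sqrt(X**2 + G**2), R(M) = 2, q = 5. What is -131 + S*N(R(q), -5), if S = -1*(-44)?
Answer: -131 + 44*sqrt(29) ≈ 105.95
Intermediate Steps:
S = 44
N(X, G) = sqrt(G**2 + X**2)
-131 + S*N(R(q), -5) = -131 + 44*sqrt((-5)**2 + 2**2) = -131 + 44*sqrt(25 + 4) = -131 + 44*sqrt(29)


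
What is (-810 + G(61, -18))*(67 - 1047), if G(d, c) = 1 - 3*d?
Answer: 972160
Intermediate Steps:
(-810 + G(61, -18))*(67 - 1047) = (-810 + (1 - 3*61))*(67 - 1047) = (-810 + (1 - 183))*(-980) = (-810 - 182)*(-980) = -992*(-980) = 972160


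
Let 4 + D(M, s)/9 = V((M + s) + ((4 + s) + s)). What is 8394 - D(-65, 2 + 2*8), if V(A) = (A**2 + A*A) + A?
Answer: 7611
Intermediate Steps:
V(A) = A + 2*A**2 (V(A) = (A**2 + A**2) + A = 2*A**2 + A = A + 2*A**2)
D(M, s) = -36 + 9*(4 + M + 3*s)*(9 + 2*M + 6*s) (D(M, s) = -36 + 9*(((M + s) + ((4 + s) + s))*(1 + 2*((M + s) + ((4 + s) + s)))) = -36 + 9*(((M + s) + (4 + 2*s))*(1 + 2*((M + s) + (4 + 2*s)))) = -36 + 9*((4 + M + 3*s)*(1 + 2*(4 + M + 3*s))) = -36 + 9*((4 + M + 3*s)*(1 + (8 + 2*M + 6*s))) = -36 + 9*((4 + M + 3*s)*(9 + 2*M + 6*s)) = -36 + 9*(4 + M + 3*s)*(9 + 2*M + 6*s))
8394 - D(-65, 2 + 2*8) = 8394 - (-36 + 9*(4 - 65 + 3*(2 + 2*8))*(9 + 2*(-65) + 6*(2 + 2*8))) = 8394 - (-36 + 9*(4 - 65 + 3*(2 + 16))*(9 - 130 + 6*(2 + 16))) = 8394 - (-36 + 9*(4 - 65 + 3*18)*(9 - 130 + 6*18)) = 8394 - (-36 + 9*(4 - 65 + 54)*(9 - 130 + 108)) = 8394 - (-36 + 9*(-7)*(-13)) = 8394 - (-36 + 819) = 8394 - 1*783 = 8394 - 783 = 7611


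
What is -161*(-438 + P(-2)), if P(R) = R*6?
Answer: 72450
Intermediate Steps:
P(R) = 6*R
-161*(-438 + P(-2)) = -161*(-438 + 6*(-2)) = -161*(-438 - 12) = -161*(-450) = 72450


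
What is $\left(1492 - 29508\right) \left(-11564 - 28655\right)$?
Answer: $1126775504$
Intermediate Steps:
$\left(1492 - 29508\right) \left(-11564 - 28655\right) = \left(-28016\right) \left(-40219\right) = 1126775504$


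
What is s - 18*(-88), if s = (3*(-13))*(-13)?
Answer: 2091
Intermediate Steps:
s = 507 (s = -39*(-13) = 507)
s - 18*(-88) = 507 - 18*(-88) = 507 + 1584 = 2091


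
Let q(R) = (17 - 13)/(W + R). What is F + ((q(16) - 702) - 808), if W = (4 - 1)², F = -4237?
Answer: -143671/25 ≈ -5746.8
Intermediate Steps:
W = 9 (W = 3² = 9)
q(R) = 4/(9 + R) (q(R) = (17 - 13)/(9 + R) = 4/(9 + R))
F + ((q(16) - 702) - 808) = -4237 + ((4/(9 + 16) - 702) - 808) = -4237 + ((4/25 - 702) - 808) = -4237 + (-17546/25 - 808) = -4237 - 37746/25 = -143671/25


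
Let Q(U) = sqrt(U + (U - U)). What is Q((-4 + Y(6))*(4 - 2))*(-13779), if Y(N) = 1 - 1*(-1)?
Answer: -27558*I ≈ -27558.0*I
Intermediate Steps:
Y(N) = 2 (Y(N) = 1 + 1 = 2)
Q(U) = sqrt(U) (Q(U) = sqrt(U + 0) = sqrt(U))
Q((-4 + Y(6))*(4 - 2))*(-13779) = sqrt((-4 + 2)*(4 - 2))*(-13779) = sqrt(-2*2)*(-13779) = sqrt(-4)*(-13779) = (2*I)*(-13779) = -27558*I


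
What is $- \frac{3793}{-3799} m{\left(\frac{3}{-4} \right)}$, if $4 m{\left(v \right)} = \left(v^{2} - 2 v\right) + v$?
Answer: $\frac{79653}{243136} \approx 0.32761$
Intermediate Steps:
$m{\left(v \right)} = - \frac{v}{4} + \frac{v^{2}}{4}$ ($m{\left(v \right)} = \frac{\left(v^{2} - 2 v\right) + v}{4} = \frac{v^{2} - v}{4} = - \frac{v}{4} + \frac{v^{2}}{4}$)
$- \frac{3793}{-3799} m{\left(\frac{3}{-4} \right)} = - \frac{3793}{-3799} \frac{\frac{3}{-4} \left(-1 + \frac{3}{-4}\right)}{4} = \left(-3793\right) \left(- \frac{1}{3799}\right) \frac{3 \left(- \frac{1}{4}\right) \left(-1 + 3 \left(- \frac{1}{4}\right)\right)}{4} = \frac{3793 \cdot \frac{1}{4} \left(- \frac{3}{4}\right) \left(-1 - \frac{3}{4}\right)}{3799} = \frac{3793 \cdot \frac{1}{4} \left(- \frac{3}{4}\right) \left(- \frac{7}{4}\right)}{3799} = \frac{3793}{3799} \cdot \frac{21}{64} = \frac{79653}{243136}$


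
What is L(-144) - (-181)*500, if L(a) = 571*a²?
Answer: 11930756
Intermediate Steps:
L(-144) - (-181)*500 = 571*(-144)² - (-181)*500 = 571*20736 - 1*(-90500) = 11840256 + 90500 = 11930756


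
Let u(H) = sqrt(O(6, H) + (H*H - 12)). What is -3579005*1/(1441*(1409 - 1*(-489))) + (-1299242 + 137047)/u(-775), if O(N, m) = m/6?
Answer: -3579005/2735018 - 1162195*sqrt(21617418)/3602903 ≈ -1501.1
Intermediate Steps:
O(N, m) = m/6 (O(N, m) = m*(1/6) = m/6)
u(H) = sqrt(-12 + H**2 + H/6) (u(H) = sqrt(H/6 + (H*H - 12)) = sqrt(H/6 + (H**2 - 12)) = sqrt(H/6 + (-12 + H**2)) = sqrt(-12 + H**2 + H/6))
-3579005*1/(1441*(1409 - 1*(-489))) + (-1299242 + 137047)/u(-775) = -3579005*1/(1441*(1409 - 1*(-489))) + (-1299242 + 137047)/((sqrt(-432 + 6*(-775) + 36*(-775)**2)/6)) = -3579005*1/(1441*(1409 + 489)) - 1162195*6/sqrt(-432 - 4650 + 36*600625) = -3579005/(1898*1441) - 1162195*6/sqrt(-432 - 4650 + 21622500) = -3579005/2735018 - 1162195*sqrt(21617418)/3602903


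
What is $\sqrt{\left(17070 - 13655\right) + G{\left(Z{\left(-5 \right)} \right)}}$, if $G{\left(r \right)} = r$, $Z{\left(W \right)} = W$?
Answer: $\sqrt{3410} \approx 58.395$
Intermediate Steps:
$\sqrt{\left(17070 - 13655\right) + G{\left(Z{\left(-5 \right)} \right)}} = \sqrt{\left(17070 - 13655\right) - 5} = \sqrt{3415 - 5} = \sqrt{3410}$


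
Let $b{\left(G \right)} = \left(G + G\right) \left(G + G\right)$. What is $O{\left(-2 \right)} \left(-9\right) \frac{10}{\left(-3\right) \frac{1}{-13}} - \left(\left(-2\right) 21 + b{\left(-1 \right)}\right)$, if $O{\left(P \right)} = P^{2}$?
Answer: $-1522$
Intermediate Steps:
$b{\left(G \right)} = 4 G^{2}$ ($b{\left(G \right)} = 2 G 2 G = 4 G^{2}$)
$O{\left(-2 \right)} \left(-9\right) \frac{10}{\left(-3\right) \frac{1}{-13}} - \left(\left(-2\right) 21 + b{\left(-1 \right)}\right) = \left(-2\right)^{2} \left(-9\right) \frac{10}{\left(-3\right) \frac{1}{-13}} - \left(\left(-2\right) 21 + 4 \left(-1\right)^{2}\right) = 4 \left(-9\right) \frac{10}{\left(-3\right) \left(- \frac{1}{13}\right)} - \left(-42 + 4 \cdot 1\right) = - 36 \frac{10}{\frac{3}{13}} - \left(-42 + 4\right) = - 36 \cdot 10 \cdot \frac{13}{3} - -38 = \left(-36\right) \frac{130}{3} + 38 = -1560 + 38 = -1522$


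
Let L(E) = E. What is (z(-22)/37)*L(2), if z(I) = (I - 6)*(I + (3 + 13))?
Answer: 336/37 ≈ 9.0811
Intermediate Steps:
z(I) = (-6 + I)*(16 + I) (z(I) = (-6 + I)*(I + 16) = (-6 + I)*(16 + I))
(z(-22)/37)*L(2) = ((-96 + (-22)**2 + 10*(-22))/37)*2 = ((-96 + 484 - 220)*(1/37))*2 = (168*(1/37))*2 = (168/37)*2 = 336/37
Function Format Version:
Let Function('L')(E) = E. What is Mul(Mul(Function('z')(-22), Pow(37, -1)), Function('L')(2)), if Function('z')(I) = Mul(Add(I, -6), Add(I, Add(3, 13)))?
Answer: Rational(336, 37) ≈ 9.0811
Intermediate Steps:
Function('z')(I) = Mul(Add(-6, I), Add(16, I)) (Function('z')(I) = Mul(Add(-6, I), Add(I, 16)) = Mul(Add(-6, I), Add(16, I)))
Mul(Mul(Function('z')(-22), Pow(37, -1)), Function('L')(2)) = Mul(Mul(Add(-96, Pow(-22, 2), Mul(10, -22)), Pow(37, -1)), 2) = Mul(Mul(Add(-96, 484, -220), Rational(1, 37)), 2) = Mul(Mul(168, Rational(1, 37)), 2) = Mul(Rational(168, 37), 2) = Rational(336, 37)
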